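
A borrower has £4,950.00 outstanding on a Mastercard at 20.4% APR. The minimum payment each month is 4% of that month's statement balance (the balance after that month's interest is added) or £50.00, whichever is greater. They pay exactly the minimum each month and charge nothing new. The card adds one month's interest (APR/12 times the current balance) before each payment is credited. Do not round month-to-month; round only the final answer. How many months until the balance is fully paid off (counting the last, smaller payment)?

Monthly rate r = 20.4%/12 = 1.7% = 0.017.
While 4% of the post-interest balance exceeds £50.00, each month B ← (B·(1+r))·(1 − 0.04), i.e. B shrinks by the factor (1+r)·0.96 = 0.97632.
This holds for months 1–59. Entering month 60 the balance is £1,203.77; 4% of the post-interest balance is now below £50.00, so the flat £50.00 minimum applies from here.
From month 60 a fixed £50.00 at rate r clears £1,203.77 in 32 more payments. Total: 59 + 32 = 91 months.

91 months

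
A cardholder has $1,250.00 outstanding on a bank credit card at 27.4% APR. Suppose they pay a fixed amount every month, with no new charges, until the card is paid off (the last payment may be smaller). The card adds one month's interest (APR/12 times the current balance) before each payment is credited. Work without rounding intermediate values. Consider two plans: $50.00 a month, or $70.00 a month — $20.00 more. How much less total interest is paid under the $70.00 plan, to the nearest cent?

$249.35

Monthly rate r = 27.4%/12 = 2.28333% = 0.0228333.
At $50.00/mo: n = ⌈−ln(1 − rB₀/P)/ln(1+r)⌉ = 38 payments (last $23.57); total interest = total paid − $1,250.00 = $623.57.
At $70.00/mo: 24 payments (last $14.22); total interest $374.22.
Interest saved = $623.57 − $374.22 = $249.35.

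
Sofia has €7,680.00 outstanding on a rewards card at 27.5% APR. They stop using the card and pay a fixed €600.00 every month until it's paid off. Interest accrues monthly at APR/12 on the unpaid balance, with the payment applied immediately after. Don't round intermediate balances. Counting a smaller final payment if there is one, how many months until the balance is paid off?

16 payments

Monthly rate r = 27.5%/12 = 2.29167% = 0.0229167.
Recurrence: B ← B·(1+r) − €600.00.
Month 1: interest €176.00; balance after payment €7,256.00.
Month 2: interest €166.28; balance after payment €6,822.28.
Closed form: n = −ln(1 − rB₀/P)/ln(1+r) = −ln(0.70667)/ln(1.02292) ≈ 15.323, so the balance reaches zero during payment 16.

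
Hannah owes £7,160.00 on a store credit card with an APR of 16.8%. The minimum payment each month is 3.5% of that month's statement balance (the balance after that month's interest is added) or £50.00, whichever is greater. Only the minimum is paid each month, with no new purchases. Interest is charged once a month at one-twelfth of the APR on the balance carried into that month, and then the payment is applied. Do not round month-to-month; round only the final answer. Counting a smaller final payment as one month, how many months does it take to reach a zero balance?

111 months

Monthly rate r = 16.8%/12 = 1.4% = 0.014.
While 3.5% of the post-interest balance exceeds £50.00, each month B ← (B·(1+r))·(1 − 0.035), i.e. B shrinks by the factor (1+r)·0.965 = 0.97851.
This holds for months 1–75. Entering month 76 the balance is £1,403.81; 3.5% of the post-interest balance is now below £50.00, so the flat £50.00 minimum applies from here.
From month 76 a fixed £50.00 at rate r clears £1,403.81 in 36 more payments. Total: 75 + 36 = 111 months.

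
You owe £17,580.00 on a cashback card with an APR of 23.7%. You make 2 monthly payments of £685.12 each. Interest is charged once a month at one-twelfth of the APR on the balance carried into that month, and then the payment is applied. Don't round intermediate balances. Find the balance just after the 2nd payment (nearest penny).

£16,897.50

Monthly rate r = 23.7%/12 = 1.975% = 0.01975.
Each month: B ← B·(1+r) − £685.12.
Month 1: interest £347.20; balance after payment £17,242.09.
Month 2: interest £340.53; balance after payment £16,897.50.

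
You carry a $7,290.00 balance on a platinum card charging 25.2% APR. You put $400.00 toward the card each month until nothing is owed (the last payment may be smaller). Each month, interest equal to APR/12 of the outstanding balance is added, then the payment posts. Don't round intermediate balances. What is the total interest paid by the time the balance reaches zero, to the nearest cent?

$1,996.20

Monthly rate r = 25.2%/12 = 2.1% = 0.021.
Payoff takes n = ⌈−ln(1 − rB₀/P)/ln(1+r)⌉ = ⌈23.214⌉ = 24 payments; the last is $86.20.
Total paid = 23·$400.00 + $86.20 = $9,286.20.
Total interest = total paid − principal = $9,286.20 − $7,290.00 = $1,996.20.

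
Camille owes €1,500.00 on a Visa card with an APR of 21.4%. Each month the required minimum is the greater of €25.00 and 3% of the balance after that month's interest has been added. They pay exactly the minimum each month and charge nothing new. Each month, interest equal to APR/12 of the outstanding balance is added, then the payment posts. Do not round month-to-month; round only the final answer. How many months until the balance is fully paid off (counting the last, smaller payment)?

97 months

Monthly rate r = 21.4%/12 = 1.78333% = 0.0178333.
While 3% of the post-interest balance exceeds €25.00, each month B ← (B·(1+r))·(1 − 0.03), i.e. B shrinks by the factor (1+r)·0.97 = 0.9873.
This holds for months 1–48. Entering month 49 the balance is €812.11; 3% of the post-interest balance is now below €25.00, so the flat €25.00 minimum applies from here.
From month 49 a fixed €25.00 at rate r clears €812.11 in 49 more payments. Total: 48 + 49 = 97 months.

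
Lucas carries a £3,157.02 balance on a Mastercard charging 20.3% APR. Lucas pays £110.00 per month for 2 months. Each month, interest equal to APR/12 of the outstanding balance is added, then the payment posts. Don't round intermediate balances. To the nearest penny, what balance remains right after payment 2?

£3,042.88

Monthly rate r = 20.3%/12 = 1.69167% = 0.0169167.
Each month: B ← B·(1+r) − £110.00.
Month 1: interest £53.41; balance after payment £3,100.43.
Month 2: interest £52.45; balance after payment £3,042.88.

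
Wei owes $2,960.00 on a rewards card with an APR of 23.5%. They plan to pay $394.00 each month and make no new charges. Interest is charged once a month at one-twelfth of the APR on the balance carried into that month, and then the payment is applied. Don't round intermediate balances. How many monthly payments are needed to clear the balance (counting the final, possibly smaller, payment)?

9 payments

Monthly rate r = 23.5%/12 = 1.95833% = 0.0195833.
Recurrence: B ← B·(1+r) − $394.00.
Month 1: interest $57.97; balance after payment $2,623.97.
Month 2: interest $51.39; balance after payment $2,281.35.
Closed form: n = −ln(1 − rB₀/P)/ln(1+r) = −ln(0.85288)/ln(1.01958) ≈ 8.206, so the balance reaches zero during payment 9.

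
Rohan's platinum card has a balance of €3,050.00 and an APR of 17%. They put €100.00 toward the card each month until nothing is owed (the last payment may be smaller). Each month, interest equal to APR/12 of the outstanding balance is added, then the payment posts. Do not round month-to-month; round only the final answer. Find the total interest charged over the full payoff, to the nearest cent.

Monthly rate r = 17%/12 = 1.41667% = 0.0141667.
Payoff takes n = ⌈−ln(1 − rB₀/P)/ln(1+r)⌉ = ⌈40.220⌉ = 41 payments; the last is €22.09.
Total paid = 40·€100.00 + €22.09 = €4,022.09.
Total interest = total paid − principal = €4,022.09 − €3,050.00 = €972.09.

€972.09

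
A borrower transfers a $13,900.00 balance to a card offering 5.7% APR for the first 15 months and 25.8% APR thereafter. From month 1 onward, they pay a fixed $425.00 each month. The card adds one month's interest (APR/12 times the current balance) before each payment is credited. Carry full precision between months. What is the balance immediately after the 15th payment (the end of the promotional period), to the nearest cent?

Promo months 1–15 at r₀ = 5.7%/12 = 0.00475; months 16+ at r₁ = 25.8%/12 = 0.0215.
After month 15: iterate B ← B·(1+r₀) − $425.00 for 15 months → $8,332.60.

$8,332.60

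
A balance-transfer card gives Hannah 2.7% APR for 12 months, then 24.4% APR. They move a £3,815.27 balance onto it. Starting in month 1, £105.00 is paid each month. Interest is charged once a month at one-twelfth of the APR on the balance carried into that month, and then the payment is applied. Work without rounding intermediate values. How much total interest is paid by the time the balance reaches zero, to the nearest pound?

Promo months 1–12 at r₀ = 2.7%/12 = 0.00225; months 13+ at r₁ = 24.4%/12 = 0.0203333.
After month 12: iterate B ← B·(1+r₀) − £105.00 for 12 months → £2,643.86.
Then at r₁ with £105.00/mo: n₂ = −ln(1 − r₁·B/P)/ln(1+r₁) ≈ 35.64 → 36 more payments.
Total paid = 47·£105.00 + £67.43 = £5,002.43; interest = £5,002.43 − £3,815.27 = £1,187.16.

£1,187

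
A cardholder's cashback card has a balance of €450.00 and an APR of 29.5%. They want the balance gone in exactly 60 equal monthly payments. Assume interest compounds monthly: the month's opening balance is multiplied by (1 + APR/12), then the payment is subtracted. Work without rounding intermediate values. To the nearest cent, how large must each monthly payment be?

€14.42

Monthly rate r = 29.5%/12 = 2.45833% = 0.0245833.
Level-payment amortization: P = B₀·r / (1 − (1+r)^(−n)) = 450.00·0.0245833 / (1 − 1.02458^(−60)).
Denominator 1 − (1+r)^(−60) = 0.767103598.
P = 11.0625 / 0.767103598 ≈ 14.42.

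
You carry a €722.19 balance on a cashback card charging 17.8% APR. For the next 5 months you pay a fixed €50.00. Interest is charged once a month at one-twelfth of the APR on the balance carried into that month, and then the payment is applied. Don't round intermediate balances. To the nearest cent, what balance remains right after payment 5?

Monthly rate r = 17.8%/12 = 1.48333% = 0.0148333.
Each month: B ← B·(1+r) − €50.00.
Month 1: interest €10.71; balance after payment €682.90.
Month 2: interest €10.13; balance after payment €643.03.
Month 3: interest €9.54; balance after payment €602.57.
Month 4: interest €8.94; balance after payment €561.51.
Month 5: interest €8.33; balance after payment €519.84.

€519.84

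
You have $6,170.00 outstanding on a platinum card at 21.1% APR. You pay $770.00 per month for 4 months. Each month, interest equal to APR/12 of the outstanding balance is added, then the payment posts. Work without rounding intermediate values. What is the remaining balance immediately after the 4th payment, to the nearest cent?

Monthly rate r = 21.1%/12 = 1.75833% = 0.0175833.
Each month: B ← B·(1+r) − $770.00.
Month 1: interest $108.49; balance after payment $5,508.49.
Month 2: interest $96.86; balance after payment $4,835.35.
Month 3: interest $85.02; balance after payment $4,150.37.
Month 4: interest $72.98; balance after payment $3,453.35.

$3,453.35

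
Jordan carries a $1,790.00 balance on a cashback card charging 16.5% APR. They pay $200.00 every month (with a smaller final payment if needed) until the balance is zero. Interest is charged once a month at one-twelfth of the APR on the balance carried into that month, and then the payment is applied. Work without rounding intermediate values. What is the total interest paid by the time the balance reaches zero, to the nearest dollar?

$134

Monthly rate r = 16.5%/12 = 1.375% = 0.01375.
Payoff takes n = ⌈−ln(1 − rB₀/P)/ln(1+r)⌉ = ⌈9.616⌉ = 10 payments; the last is $123.53.
Total paid = 9·$200.00 + $123.53 = $1,923.53.
Total interest = total paid − principal = $1,923.53 − $1,790.00 = $133.53.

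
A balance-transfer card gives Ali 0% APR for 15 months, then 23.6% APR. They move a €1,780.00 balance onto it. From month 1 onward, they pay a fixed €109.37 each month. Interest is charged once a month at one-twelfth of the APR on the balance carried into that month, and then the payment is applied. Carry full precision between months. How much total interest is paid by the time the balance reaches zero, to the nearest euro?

€3

Promo months 1–15 at r₀ = 0%/12 = 0; months 16+ at r₁ = 23.6%/12 = 0.0196667.
After month 15 (no interest yet): B = €1,780.00 − 15·€109.37 = €139.45.
Then at r₁ with €109.37/mo: n₂ = −ln(1 − r₁·B/P)/ln(1+r₁) ≈ 1.30 → 2 more payments.
Total paid = 16·€109.37 + €33.47 = €1,783.39; interest = €1,783.39 − €1,780.00 = €3.39.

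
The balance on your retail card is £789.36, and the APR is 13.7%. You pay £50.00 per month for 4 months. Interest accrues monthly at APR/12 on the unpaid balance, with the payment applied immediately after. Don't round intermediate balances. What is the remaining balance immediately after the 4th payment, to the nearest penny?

Monthly rate r = 13.7%/12 = 1.14167% = 0.0114167.
Each month: B ← B·(1+r) − £50.00.
Month 1: interest £9.01; balance after payment £748.37.
Month 2: interest £8.54; balance after payment £706.92.
Month 3: interest £8.07; balance after payment £664.99.
Month 4: interest £7.59; balance after payment £622.58.

£622.58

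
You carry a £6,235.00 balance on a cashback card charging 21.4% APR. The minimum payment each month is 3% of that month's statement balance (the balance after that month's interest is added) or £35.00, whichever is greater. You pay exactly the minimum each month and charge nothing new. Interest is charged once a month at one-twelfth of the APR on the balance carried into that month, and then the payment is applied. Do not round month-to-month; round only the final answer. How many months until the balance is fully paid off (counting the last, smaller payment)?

183 months

Monthly rate r = 21.4%/12 = 1.78333% = 0.0178333.
While 3% of the post-interest balance exceeds £35.00, each month B ← (B·(1+r))·(1 − 0.03), i.e. B shrinks by the factor (1+r)·0.97 = 0.9873.
This holds for months 1–133. Entering month 134 the balance is £1,138.87; 3% of the post-interest balance is now below £35.00, so the flat £35.00 minimum applies from here.
From month 134 a fixed £35.00 at rate r clears £1,138.87 in 50 more payments. Total: 133 + 50 = 183 months.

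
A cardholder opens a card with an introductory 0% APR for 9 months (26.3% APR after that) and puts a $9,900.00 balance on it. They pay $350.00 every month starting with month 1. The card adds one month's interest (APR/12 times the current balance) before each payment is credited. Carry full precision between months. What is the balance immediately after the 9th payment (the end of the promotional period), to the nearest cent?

$6,750.00

Promo months 1–9 at r₀ = 0%/12 = 0; months 10+ at r₁ = 26.3%/12 = 0.0219167.
After month 9 (no interest yet): B = $9,900.00 − 9·$350.00 = $6,750.00.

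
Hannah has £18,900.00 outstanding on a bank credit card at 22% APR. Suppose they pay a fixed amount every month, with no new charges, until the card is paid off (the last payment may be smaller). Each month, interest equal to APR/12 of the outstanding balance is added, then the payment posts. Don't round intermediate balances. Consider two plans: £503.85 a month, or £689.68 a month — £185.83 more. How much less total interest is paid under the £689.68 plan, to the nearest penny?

Monthly rate r = 22%/12 = 1.83333% = 0.0183333.
At £503.85/mo: n = ⌈−ln(1 − rB₀/P)/ln(1+r)⌉ = 65 payments (last £30.73); total interest = total paid − £18,900.00 = £13,377.13.
At £689.68/mo: 39 payments (last £290.62); total interest £7,598.46.
Interest saved = £13,377.13 − £7,598.46 = £5,778.67.

£5,778.67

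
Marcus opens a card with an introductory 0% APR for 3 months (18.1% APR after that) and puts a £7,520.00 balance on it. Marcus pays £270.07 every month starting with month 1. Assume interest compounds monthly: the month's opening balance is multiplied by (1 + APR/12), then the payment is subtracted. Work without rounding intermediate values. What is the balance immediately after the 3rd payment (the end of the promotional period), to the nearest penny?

Promo months 1–3 at r₀ = 0%/12 = 0; months 4+ at r₁ = 18.1%/12 = 0.0150833.
After month 3 (no interest yet): B = £7,520.00 − 3·£270.07 = £6,709.79.

£6,709.79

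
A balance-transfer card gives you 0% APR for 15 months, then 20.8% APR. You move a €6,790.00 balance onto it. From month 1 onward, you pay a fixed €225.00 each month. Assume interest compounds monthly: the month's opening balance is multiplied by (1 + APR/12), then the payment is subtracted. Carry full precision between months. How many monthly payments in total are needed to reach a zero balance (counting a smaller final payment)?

33 months

Promo months 1–15 at r₀ = 0%/12 = 0; months 16+ at r₁ = 20.8%/12 = 0.0173333.
After month 15 (no interest yet): B = €6,790.00 − 15·€225.00 = €3,415.00.
Then at r₁ with €225.00/mo: n₂ = −ln(1 − r₁·B/P)/ln(1+r₁) ≈ 17.76 → 18 more payments.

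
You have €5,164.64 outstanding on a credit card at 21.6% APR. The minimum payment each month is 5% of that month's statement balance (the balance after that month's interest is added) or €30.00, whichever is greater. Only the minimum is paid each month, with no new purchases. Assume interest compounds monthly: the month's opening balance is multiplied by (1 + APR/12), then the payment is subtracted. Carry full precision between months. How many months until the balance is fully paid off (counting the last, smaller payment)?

Monthly rate r = 21.6%/12 = 1.8% = 0.018.
While 5% of the post-interest balance exceeds €30.00, each month B ← (B·(1+r))·(1 − 0.05), i.e. B shrinks by the factor (1+r)·0.95 = 0.9671.
This holds for months 1–65. Entering month 66 the balance is €587.06; 5% of the post-interest balance is now below €30.00, so the flat €30.00 minimum applies from here.
From month 66 a fixed €30.00 at rate r clears €587.06 in 25 more payments. Total: 65 + 25 = 90 months.

90 months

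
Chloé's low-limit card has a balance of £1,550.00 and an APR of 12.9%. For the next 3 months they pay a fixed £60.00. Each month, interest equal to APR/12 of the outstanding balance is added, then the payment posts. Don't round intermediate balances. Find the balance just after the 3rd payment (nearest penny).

£1,418.58

Monthly rate r = 12.9%/12 = 1.075% = 0.01075.
Each month: B ← B·(1+r) − £60.00.
Month 1: interest £16.66; balance after payment £1,506.66.
Month 2: interest £16.20; balance after payment £1,462.86.
Month 3: interest £15.73; balance after payment £1,418.58.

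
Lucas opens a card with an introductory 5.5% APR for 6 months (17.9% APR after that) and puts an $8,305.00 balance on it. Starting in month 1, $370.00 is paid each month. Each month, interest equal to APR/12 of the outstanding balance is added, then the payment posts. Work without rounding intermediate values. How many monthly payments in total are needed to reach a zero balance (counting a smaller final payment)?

Promo months 1–6 at r₀ = 5.5%/12 = 0.00458333; months 7+ at r₁ = 17.9%/12 = 0.0149167.
After month 6: iterate B ← B·(1+r₀) − $370.00 for 6 months → $6,290.43.
Then at r₁ with $370.00/mo: n₂ = −ln(1 − r₁·B/P)/ln(1+r₁) ≈ 19.75 → 20 more payments.

26 months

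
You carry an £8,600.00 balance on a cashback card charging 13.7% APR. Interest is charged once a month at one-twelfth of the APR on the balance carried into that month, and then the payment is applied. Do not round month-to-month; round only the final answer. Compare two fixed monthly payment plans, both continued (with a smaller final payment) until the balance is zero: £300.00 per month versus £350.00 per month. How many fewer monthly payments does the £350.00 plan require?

Monthly rate r = 13.7%/12 = 1.14167% = 0.0114167.
At £300.00/mo: n = ⌈−ln(1 − rB₀/P)/ln(1+r)⌉ = 35 payments (last £276.42); total interest = total paid − £8,600.00 = £1,876.42.
At £350.00/mo: 30 payments (last £0.75); total interest £1,550.75.
Payments saved = 35 − 30 = 5.

5 fewer payments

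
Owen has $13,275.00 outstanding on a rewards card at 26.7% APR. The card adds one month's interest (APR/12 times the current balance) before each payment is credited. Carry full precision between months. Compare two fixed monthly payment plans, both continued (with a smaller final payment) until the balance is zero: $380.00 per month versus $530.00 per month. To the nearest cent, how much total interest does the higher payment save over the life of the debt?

Monthly rate r = 26.7%/12 = 2.225% = 0.02225.
At $380.00/mo: n = ⌈−ln(1 − rB₀/P)/ln(1+r)⌉ = 69 payments (last $94.96); total interest = total paid − $13,275.00 = $12,659.96.
At $530.00/mo: 38 payments (last $15.50); total interest $6,350.50.
Interest saved = $12,659.96 − $6,350.50 = $6,309.46.

$6,309.46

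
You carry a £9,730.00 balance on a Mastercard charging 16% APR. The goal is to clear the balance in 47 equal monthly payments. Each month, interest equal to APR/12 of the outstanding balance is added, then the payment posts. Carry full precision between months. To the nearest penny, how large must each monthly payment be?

Monthly rate r = 16%/12 = 1.33333% = 0.0133333.
Level-payment amortization: P = B₀·r / (1 − (1+r)^(−n)) = 9730.00·0.0133333 / (1 − 1.01333^(−47)).
Denominator 1 − (1+r)^(−47) = 0.463412511.
P = 129.733 / 0.463412511 ≈ 279.95.

£279.95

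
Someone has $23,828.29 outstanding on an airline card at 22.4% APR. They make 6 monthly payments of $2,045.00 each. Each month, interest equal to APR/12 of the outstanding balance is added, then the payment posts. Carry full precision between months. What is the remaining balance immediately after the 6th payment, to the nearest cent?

$13,767.69

Monthly rate r = 22.4%/12 = 1.86667% = 0.0186667.
Each month: B ← B·(1+r) − $2,045.00.
Month 1: interest $444.79; balance after payment $22,228.08.
Month 2: interest $414.92; balance after payment $20,598.01.
Month 3: interest $384.50; balance after payment $18,937.51.
Month 4: interest $353.50; balance after payment $17,246.01.
Month 5: interest $321.93; balance after payment $15,522.93.
Month 6: interest $289.76; balance after payment $13,767.69.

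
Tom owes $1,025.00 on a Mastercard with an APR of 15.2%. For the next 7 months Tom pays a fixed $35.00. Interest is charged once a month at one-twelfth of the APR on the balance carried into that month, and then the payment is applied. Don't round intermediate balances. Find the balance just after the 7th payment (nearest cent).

$864.90

Monthly rate r = 15.2%/12 = 1.26667% = 0.0126667.
Each month: B ← B·(1+r) − $35.00.
Month 1: interest $12.98; balance after payment $1,002.98.
Month 2: interest $12.70; balance after payment $980.69.
Month 3: interest $12.42; balance after payment $958.11.
Month 4: interest $12.14; balance after payment $935.25.
Month 5: interest $11.85; balance after payment $912.09.
Month 6: interest $11.55; balance after payment $888.65.
Month 7: interest $11.26; balance after payment $864.90.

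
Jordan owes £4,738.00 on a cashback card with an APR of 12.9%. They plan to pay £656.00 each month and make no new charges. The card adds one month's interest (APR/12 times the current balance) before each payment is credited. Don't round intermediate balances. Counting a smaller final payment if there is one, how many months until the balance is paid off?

8 months

Monthly rate r = 12.9%/12 = 1.075% = 0.01075.
Recurrence: B ← B·(1+r) − £656.00.
Month 1: interest £50.93; balance after payment £4,132.93.
Month 2: interest £44.43; balance after payment £3,521.36.
Closed form: n = −ln(1 − rB₀/P)/ln(1+r) = −ln(0.92236)/ln(1.01075) ≈ 7.559, so the balance reaches zero during payment 8.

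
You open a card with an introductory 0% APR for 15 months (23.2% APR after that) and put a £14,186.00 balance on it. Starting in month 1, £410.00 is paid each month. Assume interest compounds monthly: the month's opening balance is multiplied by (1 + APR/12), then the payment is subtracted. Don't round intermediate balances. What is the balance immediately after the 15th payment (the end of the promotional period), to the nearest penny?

£8,036.00

Promo months 1–15 at r₀ = 0%/12 = 0; months 16+ at r₁ = 23.2%/12 = 0.0193333.
After month 15 (no interest yet): B = £14,186.00 − 15·£410.00 = £8,036.00.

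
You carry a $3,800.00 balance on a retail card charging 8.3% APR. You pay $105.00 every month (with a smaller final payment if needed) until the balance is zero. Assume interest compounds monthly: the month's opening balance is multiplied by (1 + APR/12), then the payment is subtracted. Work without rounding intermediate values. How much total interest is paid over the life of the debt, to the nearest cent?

Monthly rate r = 8.3%/12 = 0.691667% = 0.00691667.
Payoff takes n = ⌈−ln(1 − rB₀/P)/ln(1+r)⌉ = ⌈41.798⌉ = 42 payments; the last is $83.82.
Total paid = 41·$105.00 + $83.82 = $4,388.82.
Total interest = total paid − principal = $4,388.82 − $3,800.00 = $588.82.

$588.82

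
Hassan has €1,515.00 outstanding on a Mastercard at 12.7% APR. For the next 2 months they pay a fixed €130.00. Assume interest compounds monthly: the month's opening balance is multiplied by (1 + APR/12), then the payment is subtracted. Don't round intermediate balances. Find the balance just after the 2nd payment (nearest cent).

€1,285.86

Monthly rate r = 12.7%/12 = 1.05833% = 0.0105833.
Each month: B ← B·(1+r) − €130.00.
Month 1: interest €16.03; balance after payment €1,401.03.
Month 2: interest €14.83; balance after payment €1,285.86.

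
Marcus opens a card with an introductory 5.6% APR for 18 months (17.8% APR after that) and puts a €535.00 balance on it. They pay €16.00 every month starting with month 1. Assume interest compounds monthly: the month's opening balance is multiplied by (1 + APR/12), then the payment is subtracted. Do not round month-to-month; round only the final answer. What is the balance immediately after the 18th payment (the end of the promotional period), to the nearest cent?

Promo months 1–18 at r₀ = 5.6%/12 = 0.00466667; months 19+ at r₁ = 17.8%/12 = 0.0148333.
After month 18: iterate B ← B·(1+r₀) − €16.00 for 18 months → €282.05.

€282.05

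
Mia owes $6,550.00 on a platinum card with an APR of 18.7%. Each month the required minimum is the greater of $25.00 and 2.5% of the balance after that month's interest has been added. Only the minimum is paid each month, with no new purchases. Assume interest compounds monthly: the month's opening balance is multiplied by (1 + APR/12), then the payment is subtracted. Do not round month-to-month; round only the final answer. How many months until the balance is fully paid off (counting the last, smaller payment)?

254 months

Monthly rate r = 18.7%/12 = 1.55833% = 0.0155833.
While 2.5% of the post-interest balance exceeds $25.00, each month B ← (B·(1+r))·(1 − 0.025), i.e. B shrinks by the factor (1+r)·0.975 = 0.99019.
This holds for months 1–193. Entering month 194 the balance is $977.77; 2.5% of the post-interest balance is now below $25.00, so the flat $25.00 minimum applies from here.
From month 194 a fixed $25.00 at rate r clears $977.77 in 61 more payments. Total: 193 + 61 = 254 months.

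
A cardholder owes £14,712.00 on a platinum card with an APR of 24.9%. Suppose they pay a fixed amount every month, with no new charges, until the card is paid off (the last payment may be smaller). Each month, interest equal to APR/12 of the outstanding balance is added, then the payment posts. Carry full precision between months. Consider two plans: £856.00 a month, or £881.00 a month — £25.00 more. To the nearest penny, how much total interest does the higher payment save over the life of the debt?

Monthly rate r = 24.9%/12 = 2.075% = 0.02075.
At £856.00/mo: n = ⌈−ln(1 − rB₀/P)/ln(1+r)⌉ = 22 payments (last £408.25); total interest = total paid − £14,712.00 = £3,672.25.
At £881.00/mo: 21 payments (last £631.26); total interest £3,539.26.
Interest saved = £3,672.25 − £3,539.26 = £132.99.

£132.99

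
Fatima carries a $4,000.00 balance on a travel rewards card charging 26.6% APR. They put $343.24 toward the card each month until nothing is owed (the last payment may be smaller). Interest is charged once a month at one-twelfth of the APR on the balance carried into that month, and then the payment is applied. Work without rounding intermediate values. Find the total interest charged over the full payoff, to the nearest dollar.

$679

Monthly rate r = 26.6%/12 = 2.21667% = 0.0221667.
Payoff takes n = ⌈−ln(1 − rB₀/P)/ln(1+r)⌉ = ⌈13.630⌉ = 14 payments; the last is $217.26.
Total paid = 13·$343.24 + $217.26 = $4,679.38.
Total interest = total paid − principal = $4,679.38 − $4,000.00 = $679.38.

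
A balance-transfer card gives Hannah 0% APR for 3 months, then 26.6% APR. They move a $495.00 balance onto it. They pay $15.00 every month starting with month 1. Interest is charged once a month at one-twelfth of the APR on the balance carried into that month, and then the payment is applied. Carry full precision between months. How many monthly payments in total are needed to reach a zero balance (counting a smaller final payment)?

53 payments

Promo months 1–3 at r₀ = 0%/12 = 0; months 4+ at r₁ = 26.6%/12 = 0.0221667.
After month 3 (no interest yet): B = $495.00 − 3·$15.00 = $450.00.
Then at r₁ with $15.00/mo: n₂ = −ln(1 − r₁·B/P)/ln(1+r₁) ≈ 49.88 → 50 more payments.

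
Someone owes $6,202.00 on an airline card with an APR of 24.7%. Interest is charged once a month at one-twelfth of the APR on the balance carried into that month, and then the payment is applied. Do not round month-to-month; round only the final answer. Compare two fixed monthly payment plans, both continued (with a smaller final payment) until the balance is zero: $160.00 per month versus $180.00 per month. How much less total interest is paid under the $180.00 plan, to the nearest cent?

$1,643.24

Monthly rate r = 24.7%/12 = 2.05833% = 0.0205833.
At $160.00/mo: n = ⌈−ln(1 − rB₀/P)/ln(1+r)⌉ = 79 payments (last $75.81); total interest = total paid − $6,202.00 = $6,353.81.
At $180.00/mo: 61 payments (last $112.57); total interest $4,710.57.
Interest saved = $6,353.81 − $4,710.57 = $1,643.24.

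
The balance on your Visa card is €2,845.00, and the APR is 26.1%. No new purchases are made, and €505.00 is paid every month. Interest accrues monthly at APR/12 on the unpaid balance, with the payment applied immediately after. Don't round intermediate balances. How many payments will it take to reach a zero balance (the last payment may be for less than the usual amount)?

Monthly rate r = 26.1%/12 = 2.175% = 0.02175.
Recurrence: B ← B·(1+r) − €505.00.
Month 1: interest €61.88; balance after payment €2,401.88.
Month 2: interest €52.24; balance after payment €1,949.12.
Closed form: n = −ln(1 − rB₀/P)/ln(1+r) = −ln(0.87747)/ln(1.02175) ≈ 6.075, so the balance reaches zero during payment 7.

7 payments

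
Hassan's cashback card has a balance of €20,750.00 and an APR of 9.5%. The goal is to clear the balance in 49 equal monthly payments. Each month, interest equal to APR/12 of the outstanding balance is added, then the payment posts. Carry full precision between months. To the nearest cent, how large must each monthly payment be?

€512.56

Monthly rate r = 9.5%/12 = 0.791667% = 0.00791667.
Level-payment amortization: P = B₀·r / (1 − (1+r)^(−n)) = 20750.00·0.00791667 / (1 − 1.00792^(−49)).
Denominator 1 − (1+r)^(−49) = 0.320494003.
P = 164.271 / 0.320494003 ≈ 512.56.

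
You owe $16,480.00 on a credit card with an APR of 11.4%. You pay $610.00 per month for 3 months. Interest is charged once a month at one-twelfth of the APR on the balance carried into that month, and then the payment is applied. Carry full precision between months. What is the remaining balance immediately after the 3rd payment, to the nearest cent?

Monthly rate r = 11.4%/12 = 0.95% = 0.0095.
Each month: B ← B·(1+r) − $610.00.
Month 1: interest $156.56; balance after payment $16,026.56.
Month 2: interest $152.25; balance after payment $15,568.81.
Month 3: interest $147.90; balance after payment $15,106.72.

$15,106.72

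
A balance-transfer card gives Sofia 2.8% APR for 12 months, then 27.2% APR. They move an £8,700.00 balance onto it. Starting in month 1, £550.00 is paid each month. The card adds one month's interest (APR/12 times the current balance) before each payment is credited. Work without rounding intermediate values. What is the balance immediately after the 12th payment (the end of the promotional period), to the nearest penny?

Promo months 1–12 at r₀ = 2.8%/12 = 0.00233333; months 13+ at r₁ = 27.2%/12 = 0.0226667.
After month 12: iterate B ← B·(1+r₀) − £550.00 for 12 months → £2,261.39.

£2,261.39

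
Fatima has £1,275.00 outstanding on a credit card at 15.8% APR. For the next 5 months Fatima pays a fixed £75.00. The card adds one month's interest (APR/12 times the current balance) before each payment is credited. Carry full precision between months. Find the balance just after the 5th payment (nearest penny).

Monthly rate r = 15.8%/12 = 1.31667% = 0.0131667.
Each month: B ← B·(1+r) − £75.00.
Month 1: interest £16.79; balance after payment £1,216.79.
Month 2: interest £16.02; balance after payment £1,157.81.
Month 3: interest £15.24; balance after payment £1,098.05.
Month 4: interest £14.46; balance after payment £1,037.51.
Month 5: interest £13.66; balance after payment £976.17.

£976.17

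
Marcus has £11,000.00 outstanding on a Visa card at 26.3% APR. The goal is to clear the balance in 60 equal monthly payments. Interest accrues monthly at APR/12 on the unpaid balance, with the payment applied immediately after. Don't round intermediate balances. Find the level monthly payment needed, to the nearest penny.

Monthly rate r = 26.3%/12 = 2.19167% = 0.0219167.
Level-payment amortization: P = B₀·r / (1 − (1+r)^(−n)) = 11000.00·0.0219167 / (1 − 1.02192^(−60)).
Denominator 1 − (1+r)^(−60) = 0.727685312.
P = 241.083 / 0.727685312 ≈ 331.30.

£331.30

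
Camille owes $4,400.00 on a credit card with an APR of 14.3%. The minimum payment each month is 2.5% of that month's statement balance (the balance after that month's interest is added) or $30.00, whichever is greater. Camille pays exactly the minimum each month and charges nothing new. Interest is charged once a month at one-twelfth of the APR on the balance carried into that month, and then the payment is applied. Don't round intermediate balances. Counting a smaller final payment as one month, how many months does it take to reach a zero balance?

Monthly rate r = 14.3%/12 = 1.19167% = 0.0119167.
While 2.5% of the post-interest balance exceeds $30.00, each month B ← (B·(1+r))·(1 − 0.025), i.e. B shrinks by the factor (1+r)·0.975 = 0.98662.
This holds for months 1–98. Entering month 99 the balance is $1,175.14; 2.5% of the post-interest balance is now below $30.00, so the flat $30.00 minimum applies from here.
From month 99 a fixed $30.00 at rate r clears $1,175.14 in 54 more payments. Total: 98 + 54 = 152 months.

152 months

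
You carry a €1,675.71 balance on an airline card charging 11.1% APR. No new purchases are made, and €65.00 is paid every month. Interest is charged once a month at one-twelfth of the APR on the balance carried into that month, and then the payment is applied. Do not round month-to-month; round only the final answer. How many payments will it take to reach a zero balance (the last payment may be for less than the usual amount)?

Monthly rate r = 11.1%/12 = 0.925% = 0.00925.
Recurrence: B ← B·(1+r) − €65.00.
Month 1: interest €15.50; balance after payment €1,626.21.
Month 2: interest €15.04; balance after payment €1,576.25.
Closed form: n = −ln(1 − rB₀/P)/ln(1+r) = −ln(0.76153)/ln(1.00925) ≈ 29.587, so the balance reaches zero during payment 30.

30 months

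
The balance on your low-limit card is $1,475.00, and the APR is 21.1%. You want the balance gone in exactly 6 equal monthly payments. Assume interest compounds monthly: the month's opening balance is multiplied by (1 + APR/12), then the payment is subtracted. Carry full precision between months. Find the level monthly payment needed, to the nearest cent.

$261.18

Monthly rate r = 21.1%/12 = 1.75833% = 0.0175833.
Level-payment amortization: P = B₀·r / (1 − (1+r)^(−n)) = 1475.00·0.0175833 / (1 − 1.01758^(−6)).
Denominator 1 − (1+r)^(−6) = 0.0993001533.
P = 25.9354 / 0.0993001533 ≈ 261.18.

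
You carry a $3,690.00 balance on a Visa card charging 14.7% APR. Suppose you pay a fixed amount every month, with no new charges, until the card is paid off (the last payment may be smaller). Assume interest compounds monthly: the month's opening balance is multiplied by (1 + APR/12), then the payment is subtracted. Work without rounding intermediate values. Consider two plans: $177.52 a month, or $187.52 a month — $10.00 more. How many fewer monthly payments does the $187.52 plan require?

Monthly rate r = 14.7%/12 = 1.225% = 0.01225.
At $177.52/mo: n = ⌈−ln(1 − rB₀/P)/ln(1+r)⌉ = 25 payments (last $24.41); total interest = total paid − $3,690.00 = $594.89.
At $187.52/mo: 23 payments (last $122.89); total interest $558.33.
Payments saved = 25 − 23 = 2.

2 fewer payments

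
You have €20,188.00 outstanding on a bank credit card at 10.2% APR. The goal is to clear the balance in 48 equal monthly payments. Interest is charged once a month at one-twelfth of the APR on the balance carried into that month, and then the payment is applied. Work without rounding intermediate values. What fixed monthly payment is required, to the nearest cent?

Monthly rate r = 10.2%/12 = 0.85% = 0.0085.
Level-payment amortization: P = B₀·r / (1 − (1+r)^(−n)) = 20188.00·0.0085 / (1 − 1.0085^(−48)).
Denominator 1 − (1+r)^(−48) = 0.333873551.
P = 171.598 / 0.333873551 ≈ 513.96.

€513.96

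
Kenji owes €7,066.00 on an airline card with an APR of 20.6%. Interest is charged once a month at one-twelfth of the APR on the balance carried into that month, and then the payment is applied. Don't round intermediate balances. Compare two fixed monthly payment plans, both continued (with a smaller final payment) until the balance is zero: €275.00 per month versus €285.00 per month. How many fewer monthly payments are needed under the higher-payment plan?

Monthly rate r = 20.6%/12 = 1.71667% = 0.0171667.
At €275.00/mo: n = ⌈−ln(1 − rB₀/P)/ln(1+r)⌉ = 35 payments (last €49.67); total interest = total paid − €7,066.00 = €2,333.67.
At €285.00/mo: 33 payments (last €164.35); total interest €2,218.35.
Payments saved = 35 − 33 = 2.

2 fewer payments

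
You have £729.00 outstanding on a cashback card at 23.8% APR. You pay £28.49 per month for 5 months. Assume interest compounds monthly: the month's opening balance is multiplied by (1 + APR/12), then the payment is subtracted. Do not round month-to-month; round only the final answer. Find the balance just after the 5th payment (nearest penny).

Monthly rate r = 23.8%/12 = 1.98333% = 0.0198333.
Each month: B ← B·(1+r) − £28.49.
Month 1: interest £14.46; balance after payment £714.97.
Month 2: interest £14.18; balance after payment £700.66.
Month 3: interest £13.90; balance after payment £686.07.
Month 4: interest £13.61; balance after payment £671.18.
Month 5: interest £13.31; balance after payment £656.00.

£656.00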